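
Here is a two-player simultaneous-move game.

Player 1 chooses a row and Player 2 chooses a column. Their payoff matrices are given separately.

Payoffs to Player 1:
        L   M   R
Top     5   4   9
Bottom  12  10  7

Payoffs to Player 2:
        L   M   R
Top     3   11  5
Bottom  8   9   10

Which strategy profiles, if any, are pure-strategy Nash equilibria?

There is no pure-strategy Nash equilibrium.

For each strategy profile, look for a profitable unilateral deviation.
(Top, L): Player 1 can switch to Bottom (5 → 12). Not NE.
(Top, M): Player 1 can switch to Bottom (4 → 10). Not NE.
(Top, R): Player 2 can switch to M (5 → 11). Not NE.
(Bottom, L): Player 2 can switch to M (8 → 9). Not NE.
(Bottom, M): Player 2 can switch to R (9 → 10). Not NE.
(Bottom, R): Player 1 can switch to Top (7 → 9). Not NE.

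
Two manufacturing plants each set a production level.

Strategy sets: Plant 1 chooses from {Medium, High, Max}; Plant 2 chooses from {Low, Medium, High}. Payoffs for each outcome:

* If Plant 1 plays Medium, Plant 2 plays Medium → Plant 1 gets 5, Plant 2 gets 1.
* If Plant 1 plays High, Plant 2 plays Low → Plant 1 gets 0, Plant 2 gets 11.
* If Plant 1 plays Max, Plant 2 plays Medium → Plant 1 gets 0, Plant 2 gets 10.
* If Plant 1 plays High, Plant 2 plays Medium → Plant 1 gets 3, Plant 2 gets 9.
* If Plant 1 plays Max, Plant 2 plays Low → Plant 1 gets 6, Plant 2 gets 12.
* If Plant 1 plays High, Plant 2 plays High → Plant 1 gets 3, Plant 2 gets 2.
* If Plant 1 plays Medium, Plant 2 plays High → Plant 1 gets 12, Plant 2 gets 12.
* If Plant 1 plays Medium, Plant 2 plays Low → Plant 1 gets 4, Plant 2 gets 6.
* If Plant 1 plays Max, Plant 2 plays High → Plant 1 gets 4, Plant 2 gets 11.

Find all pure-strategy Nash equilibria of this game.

Mark each player's best response to every combination of opponents' strategies; a profile where every player is best-responding is a pure Nash equilibrium.
Plant 1 against Low: payoffs 4, 0, 6 → best response Max.
Plant 1 against Medium: payoffs 5, 3, 0 → best response Medium.
Plant 1 against High: payoffs 12, 3, 4 → best response Medium.
Plant 2 against Medium: payoffs 6, 1, 12 → best response High.
Plant 2 against High: payoffs 11, 9, 2 → best response Low.
Plant 2 against Max: payoffs 12, 10, 11 → best response Low.
Mutual best responses: (Medium, High); (Max, Low).

The pure Nash equilibria are (Medium, High), (Max, Low).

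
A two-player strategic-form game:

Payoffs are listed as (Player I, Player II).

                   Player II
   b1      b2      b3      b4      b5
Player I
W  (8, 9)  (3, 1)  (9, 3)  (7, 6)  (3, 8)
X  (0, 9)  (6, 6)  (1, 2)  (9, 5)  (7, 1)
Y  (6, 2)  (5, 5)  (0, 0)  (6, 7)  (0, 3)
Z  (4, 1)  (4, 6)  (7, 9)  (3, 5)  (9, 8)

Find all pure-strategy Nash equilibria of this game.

(W, b1)

Player I against b1: payoffs 8, 0, 6, 4 → best response W.
Player I against b2: payoffs 3, 6, 5, 4 → best response X.
Player I against b3: payoffs 9, 1, 0, 7 → best response W.
Player I against b4: payoffs 7, 9, 6, 3 → best response X.
Player I against b5: payoffs 3, 7, 0, 9 → best response Z.
Player II against W: payoffs 9, 1, 3, 6, 8 → best response b1.
Player II against X: payoffs 9, 6, 2, 5, 1 → best response b1.
Player II against Y: payoffs 2, 5, 0, 7, 3 → best response b4.
Player II against Z: payoffs 1, 6, 9, 5, 8 → best response b3.
Mutual best responses: (W, b1).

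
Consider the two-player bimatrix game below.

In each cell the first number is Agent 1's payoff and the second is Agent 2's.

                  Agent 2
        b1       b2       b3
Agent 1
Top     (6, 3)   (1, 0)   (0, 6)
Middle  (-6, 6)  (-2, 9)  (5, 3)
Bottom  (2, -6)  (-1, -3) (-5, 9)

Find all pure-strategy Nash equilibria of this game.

(Top, b1): Agent 2 can switch to b3 (3 → 6). Not NE.
(Top, b2): Agent 2 can switch to b1 (0 → 3). Not NE.
(Top, b3): Agent 1 can switch to Middle (0 → 5). Not NE.
(Middle, b1): Agent 1 can switch to Top (-6 → 6). Not NE.
(Middle, b2): Agent 1 can switch to Top (-2 → 1). Not NE.
(Middle, b3): Agent 2 can switch to b1 (3 → 6). Not NE.
(Bottom, b1): Agent 1 can switch to Top (2 → 6). Not NE.
(Bottom, b2): Agent 1 can switch to Top (-1 → 1). Not NE.
(The remaining 1 profile has a profitable deviation by the same check.)

There is no pure-strategy Nash equilibrium.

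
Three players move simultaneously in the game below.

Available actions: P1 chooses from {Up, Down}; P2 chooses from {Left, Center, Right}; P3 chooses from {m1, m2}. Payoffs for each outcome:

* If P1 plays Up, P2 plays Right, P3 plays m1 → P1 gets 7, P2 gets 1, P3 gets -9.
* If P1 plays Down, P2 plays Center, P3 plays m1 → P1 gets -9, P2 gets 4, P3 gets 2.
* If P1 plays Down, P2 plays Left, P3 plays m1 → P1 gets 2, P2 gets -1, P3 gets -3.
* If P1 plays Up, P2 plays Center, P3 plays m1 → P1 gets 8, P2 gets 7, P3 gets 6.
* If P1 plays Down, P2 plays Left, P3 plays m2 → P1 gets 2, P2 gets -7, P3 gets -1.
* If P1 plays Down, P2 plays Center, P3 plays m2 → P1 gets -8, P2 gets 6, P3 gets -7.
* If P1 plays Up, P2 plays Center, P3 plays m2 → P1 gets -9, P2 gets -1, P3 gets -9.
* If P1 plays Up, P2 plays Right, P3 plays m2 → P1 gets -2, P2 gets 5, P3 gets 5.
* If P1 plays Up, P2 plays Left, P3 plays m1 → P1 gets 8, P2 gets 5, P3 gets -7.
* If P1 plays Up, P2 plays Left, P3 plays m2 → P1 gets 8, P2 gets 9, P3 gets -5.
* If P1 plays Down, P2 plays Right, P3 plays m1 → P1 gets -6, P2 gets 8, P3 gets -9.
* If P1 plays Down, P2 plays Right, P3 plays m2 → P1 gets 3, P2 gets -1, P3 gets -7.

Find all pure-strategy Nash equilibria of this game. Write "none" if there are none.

P1 against (Left, m1): payoffs 8, 2 → best response Up.
P1 against (Left, m2): payoffs 8, 2 → best response Up.
P1 against (Center, m1): payoffs 8, -9 → best response Up.
P1 against (Center, m2): payoffs -9, -8 → best response Down.
P1 against (Right, m1): payoffs 7, -6 → best response Up.
P1 against (Right, m2): payoffs -2, 3 → best response Down.
P2 against (Up, m1): payoffs 5, 7, 1 → best response Center.
P2 against (Up, m2): payoffs 9, -1, 5 → best response Left.
P2 against (Down, m1): payoffs -1, 4, 8 → best response Right.
P2 against (Down, m2): payoffs -7, 6, -1 → best response Center.
P3 against (Up, Left): payoffs -7, -5 → best response m2.
P3 against (Up, Center): payoffs 6, -9 → best response m1.
P3 against (Up, Right): payoffs -9, 5 → best response m2.
P3 against (Down, Left): payoffs -3, -1 → best response m2.
P3 against (Down, Center): payoffs 2, -7 → best response m1.
P3 against (Down, Right): payoffs -9, -7 → best response m2.
Mutual best responses: (Up, Left, m2); (Up, Center, m1).

The pure Nash equilibria are (Up, Left, m2) and (Up, Center, m1).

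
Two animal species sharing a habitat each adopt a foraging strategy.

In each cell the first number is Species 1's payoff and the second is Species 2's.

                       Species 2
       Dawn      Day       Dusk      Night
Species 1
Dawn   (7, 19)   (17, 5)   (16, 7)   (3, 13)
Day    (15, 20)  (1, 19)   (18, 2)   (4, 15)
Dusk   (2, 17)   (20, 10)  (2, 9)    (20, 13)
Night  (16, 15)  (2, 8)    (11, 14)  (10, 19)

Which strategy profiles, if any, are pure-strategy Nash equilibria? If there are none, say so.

No pure-strategy Nash equilibrium.

Species 1 against Dawn: payoffs 7, 15, 2, 16 → best response Night.
Species 1 against Day: payoffs 17, 1, 20, 2 → best response Dusk.
Species 1 against Dusk: payoffs 16, 18, 2, 11 → best response Day.
Species 1 against Night: payoffs 3, 4, 20, 10 → best response Dusk.
Species 2 against Dawn: payoffs 19, 5, 7, 13 → best response Dawn.
Species 2 against Day: payoffs 20, 19, 2, 15 → best response Dawn.
Species 2 against Dusk: payoffs 17, 10, 9, 13 → best response Dawn.
Species 2 against Night: payoffs 15, 8, 14, 19 → best response Night.
No profile is a mutual best response for all players.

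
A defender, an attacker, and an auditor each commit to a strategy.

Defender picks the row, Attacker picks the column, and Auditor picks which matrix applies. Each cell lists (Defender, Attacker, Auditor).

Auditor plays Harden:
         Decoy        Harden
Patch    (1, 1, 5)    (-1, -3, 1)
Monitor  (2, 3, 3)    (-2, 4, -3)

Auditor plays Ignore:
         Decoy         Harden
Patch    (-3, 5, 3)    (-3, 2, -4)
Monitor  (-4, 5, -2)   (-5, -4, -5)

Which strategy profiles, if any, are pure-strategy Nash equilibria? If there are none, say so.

This game has no pure Nash equilibrium.

(Patch, Decoy, Harden): Defender can switch to Monitor (1 → 2). Not NE.
(Patch, Decoy, Ignore): Auditor can switch to Harden (3 → 5). Not NE.
(Patch, Harden, Harden): Attacker can switch to Decoy (-3 → 1). Not NE.
(Patch, Harden, Ignore): Attacker can switch to Decoy (2 → 5). Not NE.
(Monitor, Decoy, Harden): Attacker can switch to Harden (3 → 4). Not NE.
(Monitor, Decoy, Ignore): Defender can switch to Patch (-4 → -3). Not NE.
(Monitor, Harden, Harden): Defender can switch to Patch (-2 → -1). Not NE.
(Monitor, Harden, Ignore): Defender can switch to Patch (-5 → -3). Not NE.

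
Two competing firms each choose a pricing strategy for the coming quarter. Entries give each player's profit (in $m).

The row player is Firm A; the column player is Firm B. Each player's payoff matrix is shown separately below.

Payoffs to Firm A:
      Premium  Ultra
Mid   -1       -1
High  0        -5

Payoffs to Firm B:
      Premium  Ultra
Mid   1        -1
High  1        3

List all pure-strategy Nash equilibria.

There is no pure-strategy Nash equilibrium.

Mark each player's best response to every combination of opponents' strategies; a profile where every player is best-responding is a pure Nash equilibrium.
Firm A against Premium: payoffs -1, 0 → best response High.
Firm A against Ultra: payoffs -1, -5 → best response Mid.
Firm B against Mid: payoffs 1, -1 → best response Premium.
Firm B against High: payoffs 1, 3 → best response Ultra.
No profile is a mutual best response for all players.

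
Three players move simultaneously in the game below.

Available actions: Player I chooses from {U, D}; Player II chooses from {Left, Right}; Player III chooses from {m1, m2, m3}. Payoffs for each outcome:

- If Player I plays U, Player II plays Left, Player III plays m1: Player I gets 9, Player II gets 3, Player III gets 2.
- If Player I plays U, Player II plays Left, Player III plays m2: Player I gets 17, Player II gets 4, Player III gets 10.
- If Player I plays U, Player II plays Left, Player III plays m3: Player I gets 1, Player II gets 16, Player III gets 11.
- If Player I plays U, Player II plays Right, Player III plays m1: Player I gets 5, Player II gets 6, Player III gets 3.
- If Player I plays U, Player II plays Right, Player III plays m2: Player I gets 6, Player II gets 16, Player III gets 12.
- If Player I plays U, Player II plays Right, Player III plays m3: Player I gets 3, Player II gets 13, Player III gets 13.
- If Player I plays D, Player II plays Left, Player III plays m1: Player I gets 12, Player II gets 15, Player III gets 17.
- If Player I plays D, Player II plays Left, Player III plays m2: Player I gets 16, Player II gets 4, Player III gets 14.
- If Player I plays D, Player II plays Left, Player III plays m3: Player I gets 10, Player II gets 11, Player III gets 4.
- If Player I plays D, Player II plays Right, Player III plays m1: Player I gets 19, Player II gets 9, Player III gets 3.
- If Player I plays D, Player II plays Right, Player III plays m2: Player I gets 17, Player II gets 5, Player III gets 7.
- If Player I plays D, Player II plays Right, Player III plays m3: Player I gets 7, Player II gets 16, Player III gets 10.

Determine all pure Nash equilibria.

Pure-strategy Nash equilibria: (D, Left, m1); (D, Right, m3)

(U, Left, m1): Player I can switch to D (9 → 12). Not NE.
(U, Left, m2): Player II can switch to Right (4 → 16). Not NE.
(U, Left, m3): Player I can switch to D (1 → 10). Not NE.
(U, Right, m1): Player I can switch to D (5 → 19). Not NE.
(U, Right, m2): Player I can switch to D (6 → 17). Not NE.
(U, Right, m3): Player I can switch to D (3 → 7). Not NE.
(D, Left, m1): Player I gets 12, best alternative 9; Player II gets 15, best alternative 9; Player III gets 17, best alternative 14. No profitable deviation — NE.
(D, Right, m3): Player I gets 7, best alternative 3; Player II gets 16, best alternative 11; Player III gets 10, best alternative 7. No profitable deviation — NE.
(The remaining 4 profiles each have a profitable deviation by the same check.)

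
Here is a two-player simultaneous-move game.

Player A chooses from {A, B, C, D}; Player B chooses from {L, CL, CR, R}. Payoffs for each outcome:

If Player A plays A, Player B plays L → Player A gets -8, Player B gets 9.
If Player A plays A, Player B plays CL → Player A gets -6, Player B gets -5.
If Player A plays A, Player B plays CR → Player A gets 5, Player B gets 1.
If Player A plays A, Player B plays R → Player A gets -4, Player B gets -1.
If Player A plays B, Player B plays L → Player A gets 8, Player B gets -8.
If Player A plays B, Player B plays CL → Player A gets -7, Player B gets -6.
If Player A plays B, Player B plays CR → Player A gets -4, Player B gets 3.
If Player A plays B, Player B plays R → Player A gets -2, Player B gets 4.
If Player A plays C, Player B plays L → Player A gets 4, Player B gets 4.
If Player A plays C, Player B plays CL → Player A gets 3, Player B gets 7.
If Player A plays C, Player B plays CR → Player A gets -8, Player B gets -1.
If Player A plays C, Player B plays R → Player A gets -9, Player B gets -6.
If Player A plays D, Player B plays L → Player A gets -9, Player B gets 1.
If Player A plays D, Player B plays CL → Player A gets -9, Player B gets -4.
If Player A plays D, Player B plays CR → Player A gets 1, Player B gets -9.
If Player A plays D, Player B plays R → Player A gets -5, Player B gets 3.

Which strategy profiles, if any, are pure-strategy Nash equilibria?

(B, R), (C, CL)

(A, L): Player A can switch to B (-8 → 8). Not NE.
(A, CL): Player A can switch to C (-6 → 3). Not NE.
(A, CR): Player B can switch to L (1 → 9). Not NE.
(A, R): Player A can switch to B (-4 → -2). Not NE.
(B, L): Player B can switch to CL (-8 → -6). Not NE.
(B, CL): Player A can switch to A (-7 → -6). Not NE.
(B, CR): Player A can switch to A (-4 → 5). Not NE.
(B, R): Player A gets -2, best alternative -4; Player B gets 4, best alternative 3. No profitable deviation — NE.
(C, L): Player A can switch to B (4 → 8). Not NE.
(C, CL): Player A gets 3, best alternative -6; Player B gets 7, best alternative 4. No profitable deviation — NE.
(The remaining 6 profiles each have a profitable deviation by the same check.)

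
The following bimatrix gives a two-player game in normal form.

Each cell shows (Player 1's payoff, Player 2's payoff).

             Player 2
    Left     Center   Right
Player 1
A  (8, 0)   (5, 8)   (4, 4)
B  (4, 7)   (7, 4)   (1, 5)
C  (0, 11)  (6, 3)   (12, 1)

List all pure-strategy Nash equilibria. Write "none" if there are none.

No pure-strategy Nash equilibrium.

(A, Left): Player 2 can switch to Center (0 → 8). Not NE.
(A, Center): Player 1 can switch to B (5 → 7). Not NE.
(A, Right): Player 1 can switch to C (4 → 12). Not NE.
(B, Left): Player 1 can switch to A (4 → 8). Not NE.
(B, Center): Player 2 can switch to Left (4 → 7). Not NE.
(B, Right): Player 1 can switch to A (1 → 4). Not NE.
(C, Left): Player 1 can switch to A (0 → 8). Not NE.
(C, Center): Player 1 can switch to B (6 → 7). Not NE.
(C, Right): Player 2 can switch to Left (1 → 11). Not NE.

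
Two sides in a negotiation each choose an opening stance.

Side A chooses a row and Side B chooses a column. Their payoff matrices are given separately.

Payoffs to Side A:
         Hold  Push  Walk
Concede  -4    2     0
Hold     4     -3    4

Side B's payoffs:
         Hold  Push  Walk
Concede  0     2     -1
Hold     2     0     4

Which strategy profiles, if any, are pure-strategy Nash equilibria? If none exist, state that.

Pure-strategy Nash equilibria: (Concede, Push), (Hold, Walk)

(Concede, Hold): Side A can switch to Hold (-4 → 4). Not NE.
(Concede, Push): Side A gets 2, best alternative -3; Side B gets 2, best alternative 0. No profitable deviation — NE.
(Concede, Walk): Side A can switch to Hold (0 → 4). Not NE.
(Hold, Hold): Side B can switch to Walk (2 → 4). Not NE.
(Hold, Push): Side A can switch to Concede (-3 → 2). Not NE.
(Hold, Walk): Side A gets 4, best alternative 0; Side B gets 4, best alternative 2. No profitable deviation — NE.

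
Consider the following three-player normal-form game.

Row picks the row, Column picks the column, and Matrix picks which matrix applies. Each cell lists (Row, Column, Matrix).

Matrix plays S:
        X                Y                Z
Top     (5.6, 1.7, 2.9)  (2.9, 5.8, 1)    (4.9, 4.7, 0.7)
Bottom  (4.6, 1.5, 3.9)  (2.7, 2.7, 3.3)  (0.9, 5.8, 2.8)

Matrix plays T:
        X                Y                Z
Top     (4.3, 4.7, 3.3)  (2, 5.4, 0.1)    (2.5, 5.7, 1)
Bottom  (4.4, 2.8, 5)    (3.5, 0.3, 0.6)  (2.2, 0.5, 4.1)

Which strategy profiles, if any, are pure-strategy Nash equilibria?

Pure-strategy Nash equilibria: (Top, Y, S); (Top, Z, T); (Bottom, X, T)

(Top, X, S): Column can switch to Y (1.7 → 5.8). Not NE.
(Top, X, T): Row can switch to Bottom (4.3 → 4.4). Not NE.
(Top, Y, S): Row gets 2.9, best alternative 2.7; Column gets 5.8, best alternative 4.7; Matrix gets 1, best alternative 0.1. No profitable deviation — NE.
(Top, Y, T): Row can switch to Bottom (2 → 3.5). Not NE.
(Top, Z, S): Column can switch to Y (4.7 → 5.8). Not NE.
(Top, Z, T): Row gets 2.5, best alternative 2.2; Column gets 5.7, best alternative 5.4; Matrix gets 1, best alternative 0.7. No profitable deviation — NE.
(Bottom, X, S): Row can switch to Top (4.6 → 5.6). Not NE.
(Bottom, X, T): Row gets 4.4, best alternative 4.3; Column gets 2.8, best alternative 0.5; Matrix gets 5, best alternative 3.9. No profitable deviation — NE.
(Bottom, Y, S): Row can switch to Top (2.7 → 2.9). Not NE.
(Bottom, Y, T): Column can switch to X (0.3 → 2.8). Not NE.
(Bottom, Z, S): Row can switch to Top (0.9 → 4.9). Not NE.
(Bottom, Z, T): Row can switch to Top (2.2 → 2.5). Not NE.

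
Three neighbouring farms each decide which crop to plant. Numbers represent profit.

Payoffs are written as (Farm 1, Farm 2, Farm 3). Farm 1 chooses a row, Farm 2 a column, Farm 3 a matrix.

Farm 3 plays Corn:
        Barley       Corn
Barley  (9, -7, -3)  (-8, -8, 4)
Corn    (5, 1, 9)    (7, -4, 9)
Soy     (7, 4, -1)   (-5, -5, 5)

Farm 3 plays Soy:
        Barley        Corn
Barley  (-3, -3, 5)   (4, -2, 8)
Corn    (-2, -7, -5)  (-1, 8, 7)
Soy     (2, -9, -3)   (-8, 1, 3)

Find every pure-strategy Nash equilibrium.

(Barley, Corn, Soy)

(Barley, Barley, Corn): Farm 3 can switch to Soy (-3 → 5). Not NE.
(Barley, Barley, Soy): Farm 1 can switch to Corn (-3 → -2). Not NE.
(Barley, Corn, Corn): Farm 1 can switch to Corn (-8 → 7). Not NE.
(Barley, Corn, Soy): Farm 1 gets 4, best alternative -1; Farm 2 gets -2, best alternative -3; Farm 3 gets 8, best alternative 4. No profitable deviation — NE.
(Corn, Barley, Corn): Farm 1 can switch to Barley (5 → 9). Not NE.
(Corn, Barley, Soy): Farm 1 can switch to Soy (-2 → 2). Not NE.
(Corn, Corn, Corn): Farm 2 can switch to Barley (-4 → 1). Not NE.
(Corn, Corn, Soy): Farm 1 can switch to Barley (-1 → 4). Not NE.
(Soy, Barley, Corn): Farm 1 can switch to Barley (7 → 9). Not NE.
(Soy, Barley, Soy): Farm 2 can switch to Corn (-9 → 1). Not NE.
(Soy, Corn, Corn): Farm 1 can switch to Corn (-5 → 7). Not NE.
(Soy, Corn, Soy): Farm 1 can switch to Barley (-8 → 4). Not NE.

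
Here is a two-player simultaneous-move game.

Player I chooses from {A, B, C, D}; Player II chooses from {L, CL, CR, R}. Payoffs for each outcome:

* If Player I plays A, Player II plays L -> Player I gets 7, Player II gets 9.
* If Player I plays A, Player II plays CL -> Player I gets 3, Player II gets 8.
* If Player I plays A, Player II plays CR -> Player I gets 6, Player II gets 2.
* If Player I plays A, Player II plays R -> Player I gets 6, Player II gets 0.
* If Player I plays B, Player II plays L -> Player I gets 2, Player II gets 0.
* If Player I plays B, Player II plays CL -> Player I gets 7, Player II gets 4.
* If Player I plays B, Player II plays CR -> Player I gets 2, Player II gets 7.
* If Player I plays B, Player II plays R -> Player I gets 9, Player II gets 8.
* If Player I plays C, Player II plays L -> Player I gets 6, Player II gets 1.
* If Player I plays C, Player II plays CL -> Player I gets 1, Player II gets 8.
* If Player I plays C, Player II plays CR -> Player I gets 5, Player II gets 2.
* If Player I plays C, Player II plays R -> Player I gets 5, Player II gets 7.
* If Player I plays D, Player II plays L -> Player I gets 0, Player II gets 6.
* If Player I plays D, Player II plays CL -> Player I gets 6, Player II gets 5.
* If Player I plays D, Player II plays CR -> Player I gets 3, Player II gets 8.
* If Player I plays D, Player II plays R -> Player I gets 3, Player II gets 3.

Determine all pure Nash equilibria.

(A, L), (B, R)

(A, L): Player I gets 7, best alternative 6; Player II gets 9, best alternative 8. No profitable deviation — NE.
(A, CL): Player I can switch to B (3 → 7). Not NE.
(A, CR): Player II can switch to L (2 → 9). Not NE.
(A, R): Player I can switch to B (6 → 9). Not NE.
(B, L): Player I can switch to A (2 → 7). Not NE.
(B, CL): Player II can switch to CR (4 → 7). Not NE.
(B, CR): Player I can switch to A (2 → 6). Not NE.
(B, R): Player I gets 9, best alternative 6; Player II gets 8, best alternative 7. No profitable deviation — NE.
(C, L): Player I can switch to A (6 → 7). Not NE.
(C, CL): Player I can switch to A (1 → 3). Not NE.
(C, CR): Player I can switch to A (5 → 6). Not NE.
(C, R): Player I can switch to A (5 → 6). Not NE.
(D, L): Player I can switch to A (0 → 7). Not NE.
(D, CL): Player I can switch to B (6 → 7). Not NE.
(The remaining 2 profiles each have a profitable deviation by the same check.)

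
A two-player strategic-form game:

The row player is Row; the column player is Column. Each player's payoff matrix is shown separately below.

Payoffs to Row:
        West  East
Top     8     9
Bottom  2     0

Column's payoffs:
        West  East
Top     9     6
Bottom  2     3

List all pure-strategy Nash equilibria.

Pure NE: (Top, West)

(Top, West): Row gets 8, best alternative 2; Column gets 9, best alternative 6. No profitable deviation — NE.
(Top, East): Column can switch to West (6 → 9). Not NE.
(Bottom, West): Row can switch to Top (2 → 8). Not NE.
(Bottom, East): Row can switch to Top (0 → 9). Not NE.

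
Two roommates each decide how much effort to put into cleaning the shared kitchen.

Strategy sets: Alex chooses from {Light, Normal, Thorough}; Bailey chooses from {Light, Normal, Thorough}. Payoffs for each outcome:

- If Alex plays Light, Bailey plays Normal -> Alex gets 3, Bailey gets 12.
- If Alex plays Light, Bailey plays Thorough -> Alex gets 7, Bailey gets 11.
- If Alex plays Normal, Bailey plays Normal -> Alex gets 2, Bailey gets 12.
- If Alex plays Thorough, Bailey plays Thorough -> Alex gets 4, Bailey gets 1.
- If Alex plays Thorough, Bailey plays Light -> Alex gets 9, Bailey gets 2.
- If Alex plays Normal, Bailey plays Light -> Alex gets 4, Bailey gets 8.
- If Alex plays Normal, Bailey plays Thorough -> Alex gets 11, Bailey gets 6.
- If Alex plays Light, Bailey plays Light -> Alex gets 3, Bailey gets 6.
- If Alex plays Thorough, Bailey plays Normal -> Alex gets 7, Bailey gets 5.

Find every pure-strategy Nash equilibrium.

(Light, Light): Alex can switch to Normal (3 → 4). Not NE.
(Light, Normal): Alex can switch to Thorough (3 → 7). Not NE.
(Light, Thorough): Alex can switch to Normal (7 → 11). Not NE.
(Normal, Light): Alex can switch to Thorough (4 → 9). Not NE.
(Normal, Normal): Alex can switch to Light (2 → 3). Not NE.
(Normal, Thorough): Bailey can switch to Light (6 → 8). Not NE.
(Thorough, Light): Bailey can switch to Normal (2 → 5). Not NE.
(Thorough, Normal): Alex gets 7, best alternative 3; Bailey gets 5, best alternative 2. No profitable deviation — NE.
(Thorough, Thorough): Alex can switch to Light (4 → 7). Not NE.

(Thorough, Normal)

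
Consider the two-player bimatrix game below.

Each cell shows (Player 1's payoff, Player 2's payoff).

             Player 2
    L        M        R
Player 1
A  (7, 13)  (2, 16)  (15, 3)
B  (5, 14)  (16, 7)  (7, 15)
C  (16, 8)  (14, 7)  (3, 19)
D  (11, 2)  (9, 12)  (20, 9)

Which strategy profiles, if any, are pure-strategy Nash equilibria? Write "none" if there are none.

none

(A, L): Player 1 can switch to C (7 → 16). Not NE.
(A, M): Player 1 can switch to B (2 → 16). Not NE.
(A, R): Player 1 can switch to D (15 → 20). Not NE.
(B, L): Player 1 can switch to A (5 → 7). Not NE.
(B, M): Player 2 can switch to L (7 → 14). Not NE.
(B, R): Player 1 can switch to A (7 → 15). Not NE.
(C, L): Player 2 can switch to R (8 → 19). Not NE.
(C, M): Player 1 can switch to B (14 → 16). Not NE.
(The remaining 4 profiles each have a profitable deviation by the same check.)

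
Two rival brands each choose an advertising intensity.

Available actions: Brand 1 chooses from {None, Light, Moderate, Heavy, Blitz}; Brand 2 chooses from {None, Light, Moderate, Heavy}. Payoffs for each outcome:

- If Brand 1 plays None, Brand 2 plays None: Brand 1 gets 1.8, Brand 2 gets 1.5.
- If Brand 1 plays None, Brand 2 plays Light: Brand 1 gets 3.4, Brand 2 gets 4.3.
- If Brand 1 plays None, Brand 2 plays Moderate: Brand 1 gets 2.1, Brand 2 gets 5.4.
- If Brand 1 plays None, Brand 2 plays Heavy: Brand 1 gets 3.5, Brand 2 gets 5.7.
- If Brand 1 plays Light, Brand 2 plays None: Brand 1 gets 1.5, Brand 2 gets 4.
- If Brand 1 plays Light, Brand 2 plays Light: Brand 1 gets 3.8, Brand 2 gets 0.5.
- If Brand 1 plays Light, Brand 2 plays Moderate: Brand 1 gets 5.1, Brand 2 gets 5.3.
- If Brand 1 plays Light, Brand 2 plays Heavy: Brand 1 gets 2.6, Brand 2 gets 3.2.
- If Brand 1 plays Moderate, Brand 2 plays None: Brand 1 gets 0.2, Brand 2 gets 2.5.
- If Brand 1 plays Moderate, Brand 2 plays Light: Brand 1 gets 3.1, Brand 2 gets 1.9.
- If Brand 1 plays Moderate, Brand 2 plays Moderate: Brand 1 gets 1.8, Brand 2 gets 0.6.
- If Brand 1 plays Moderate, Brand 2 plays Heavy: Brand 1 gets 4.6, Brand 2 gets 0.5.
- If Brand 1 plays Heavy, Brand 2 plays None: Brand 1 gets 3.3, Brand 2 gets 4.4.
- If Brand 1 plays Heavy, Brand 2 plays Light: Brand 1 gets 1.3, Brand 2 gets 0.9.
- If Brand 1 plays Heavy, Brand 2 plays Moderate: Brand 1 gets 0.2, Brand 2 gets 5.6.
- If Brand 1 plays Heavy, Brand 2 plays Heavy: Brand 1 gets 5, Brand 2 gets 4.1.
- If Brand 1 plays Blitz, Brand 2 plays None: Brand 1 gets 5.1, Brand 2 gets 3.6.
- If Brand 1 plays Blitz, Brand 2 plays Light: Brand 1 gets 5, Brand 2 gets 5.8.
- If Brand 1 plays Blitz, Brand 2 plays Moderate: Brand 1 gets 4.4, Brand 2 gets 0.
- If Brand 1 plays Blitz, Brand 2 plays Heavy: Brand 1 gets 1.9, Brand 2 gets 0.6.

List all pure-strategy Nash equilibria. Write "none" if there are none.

For each player, find the best response to each opponent profile; mutual best responses are the pure NE.
Brand 1 against None: payoffs 1.8, 1.5, 0.2, 3.3, 5.1 → best response Blitz.
Brand 1 against Light: payoffs 3.4, 3.8, 3.1, 1.3, 5 → best response Blitz.
Brand 1 against Moderate: payoffs 2.1, 5.1, 1.8, 0.2, 4.4 → best response Light.
Brand 1 against Heavy: payoffs 3.5, 2.6, 4.6, 5, 1.9 → best response Heavy.
Brand 2 against None: payoffs 1.5, 4.3, 5.4, 5.7 → best response Heavy.
Brand 2 against Light: payoffs 4, 0.5, 5.3, 3.2 → best response Moderate.
Brand 2 against Moderate: payoffs 2.5, 1.9, 0.6, 0.5 → best response None.
Brand 2 against Heavy: payoffs 4.4, 0.9, 5.6, 4.1 → best response Moderate.
Brand 2 against Blitz: payoffs 3.6, 5.8, 0, 0.6 → best response Light.
Mutual best responses: (Light, Moderate); (Blitz, Light).

(Light, Moderate); (Blitz, Light)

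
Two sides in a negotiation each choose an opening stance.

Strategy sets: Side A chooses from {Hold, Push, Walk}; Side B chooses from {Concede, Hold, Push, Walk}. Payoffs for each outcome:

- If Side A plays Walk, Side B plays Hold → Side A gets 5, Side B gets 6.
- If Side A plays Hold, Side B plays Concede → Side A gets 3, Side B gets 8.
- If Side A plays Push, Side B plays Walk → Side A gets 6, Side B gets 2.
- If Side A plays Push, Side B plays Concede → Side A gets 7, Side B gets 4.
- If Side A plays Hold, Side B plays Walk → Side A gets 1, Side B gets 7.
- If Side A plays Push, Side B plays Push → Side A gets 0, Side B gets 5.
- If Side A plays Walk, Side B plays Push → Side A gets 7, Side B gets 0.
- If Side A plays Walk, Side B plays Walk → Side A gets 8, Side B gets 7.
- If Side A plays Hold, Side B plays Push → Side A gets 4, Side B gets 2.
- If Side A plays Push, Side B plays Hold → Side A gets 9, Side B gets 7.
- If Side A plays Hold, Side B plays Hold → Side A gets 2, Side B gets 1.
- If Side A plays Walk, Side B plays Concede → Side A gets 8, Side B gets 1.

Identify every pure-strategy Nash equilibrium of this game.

(Push, Hold), (Walk, Walk)

(Hold, Concede): Side A can switch to Push (3 → 7). Not NE.
(Hold, Hold): Side A can switch to Push (2 → 9). Not NE.
(Hold, Push): Side A can switch to Walk (4 → 7). Not NE.
(Hold, Walk): Side A can switch to Push (1 → 6). Not NE.
(Push, Concede): Side A can switch to Walk (7 → 8). Not NE.
(Push, Hold): Side A gets 9, best alternative 5; Side B gets 7, best alternative 5. No profitable deviation — NE.
(Push, Push): Side A can switch to Hold (0 → 4). Not NE.
(Push, Walk): Side A can switch to Walk (6 → 8). Not NE.
(Walk, Concede): Side B can switch to Hold (1 → 6). Not NE.
(Walk, Walk): Side A gets 8, best alternative 6; Side B gets 7, best alternative 6. No profitable deviation — NE.
(The remaining 2 profiles each have a profitable deviation by the same check.)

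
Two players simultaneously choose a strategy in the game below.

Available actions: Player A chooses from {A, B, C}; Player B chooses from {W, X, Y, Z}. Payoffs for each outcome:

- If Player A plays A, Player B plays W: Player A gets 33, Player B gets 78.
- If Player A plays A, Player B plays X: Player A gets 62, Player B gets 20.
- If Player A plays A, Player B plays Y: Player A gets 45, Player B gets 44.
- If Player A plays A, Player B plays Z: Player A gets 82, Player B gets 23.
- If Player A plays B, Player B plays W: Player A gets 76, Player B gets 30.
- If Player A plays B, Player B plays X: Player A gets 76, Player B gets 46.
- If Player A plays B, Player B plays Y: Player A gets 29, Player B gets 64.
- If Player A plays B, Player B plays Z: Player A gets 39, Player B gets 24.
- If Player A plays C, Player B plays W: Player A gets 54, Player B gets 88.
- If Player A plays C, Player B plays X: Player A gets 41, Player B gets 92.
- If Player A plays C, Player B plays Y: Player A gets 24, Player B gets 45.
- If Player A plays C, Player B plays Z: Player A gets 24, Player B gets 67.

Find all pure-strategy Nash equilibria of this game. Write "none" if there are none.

Check each profile: it is a Nash equilibrium iff no player can strictly gain by switching unilaterally.
(A, W): Player A can switch to B (33 → 76). Not NE.
(A, X): Player A can switch to B (62 → 76). Not NE.
(A, Y): Player B can switch to W (44 → 78). Not NE.
(A, Z): Player B can switch to W (23 → 78). Not NE.
(B, W): Player B can switch to X (30 → 46). Not NE.
(B, X): Player B can switch to Y (46 → 64). Not NE.
(The remaining 6 profiles each have a profitable deviation by the same check.)

There is no pure-strategy Nash equilibrium.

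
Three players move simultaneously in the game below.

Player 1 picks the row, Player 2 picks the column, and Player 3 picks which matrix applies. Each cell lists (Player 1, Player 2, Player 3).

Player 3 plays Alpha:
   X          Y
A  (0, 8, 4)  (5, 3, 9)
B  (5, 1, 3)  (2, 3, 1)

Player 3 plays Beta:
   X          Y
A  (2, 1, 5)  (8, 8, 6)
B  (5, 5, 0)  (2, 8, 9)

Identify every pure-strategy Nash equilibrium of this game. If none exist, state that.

Player 1 against (X, Alpha): payoffs 0, 5 → best response B.
Player 1 against (X, Beta): payoffs 2, 5 → best response B.
Player 1 against (Y, Alpha): payoffs 5, 2 → best response A.
Player 1 against (Y, Beta): payoffs 8, 2 → best response A.
Player 2 against (A, Alpha): payoffs 8, 3 → best response X.
Player 2 against (A, Beta): payoffs 1, 8 → best response Y.
Player 2 against (B, Alpha): payoffs 1, 3 → best response Y.
Player 2 against (B, Beta): payoffs 5, 8 → best response Y.
Player 3 against (A, X): payoffs 4, 5 → best response Beta.
Player 3 against (A, Y): payoffs 9, 6 → best response Alpha.
Player 3 against (B, X): payoffs 3, 0 → best response Alpha.
Player 3 against (B, Y): payoffs 1, 9 → best response Beta.
No profile is a mutual best response for all players.

There is no pure-strategy Nash equilibrium.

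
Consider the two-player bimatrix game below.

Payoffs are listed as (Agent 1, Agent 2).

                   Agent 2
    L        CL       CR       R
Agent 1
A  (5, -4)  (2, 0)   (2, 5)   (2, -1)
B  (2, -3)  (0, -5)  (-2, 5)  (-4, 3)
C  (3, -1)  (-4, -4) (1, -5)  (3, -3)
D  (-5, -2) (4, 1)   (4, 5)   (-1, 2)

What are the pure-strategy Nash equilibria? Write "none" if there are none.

Agent 1 against L: payoffs 5, 2, 3, -5 → best response A.
Agent 1 against CL: payoffs 2, 0, -4, 4 → best response D.
Agent 1 against CR: payoffs 2, -2, 1, 4 → best response D.
Agent 1 against R: payoffs 2, -4, 3, -1 → best response C.
Agent 2 against A: payoffs -4, 0, 5, -1 → best response CR.
Agent 2 against B: payoffs -3, -5, 5, 3 → best response CR.
Agent 2 against C: payoffs -1, -4, -5, -3 → best response L.
Agent 2 against D: payoffs -2, 1, 5, 2 → best response CR.
Mutual best responses: (D, CR).

The unique pure-strategy Nash equilibrium is (D, CR).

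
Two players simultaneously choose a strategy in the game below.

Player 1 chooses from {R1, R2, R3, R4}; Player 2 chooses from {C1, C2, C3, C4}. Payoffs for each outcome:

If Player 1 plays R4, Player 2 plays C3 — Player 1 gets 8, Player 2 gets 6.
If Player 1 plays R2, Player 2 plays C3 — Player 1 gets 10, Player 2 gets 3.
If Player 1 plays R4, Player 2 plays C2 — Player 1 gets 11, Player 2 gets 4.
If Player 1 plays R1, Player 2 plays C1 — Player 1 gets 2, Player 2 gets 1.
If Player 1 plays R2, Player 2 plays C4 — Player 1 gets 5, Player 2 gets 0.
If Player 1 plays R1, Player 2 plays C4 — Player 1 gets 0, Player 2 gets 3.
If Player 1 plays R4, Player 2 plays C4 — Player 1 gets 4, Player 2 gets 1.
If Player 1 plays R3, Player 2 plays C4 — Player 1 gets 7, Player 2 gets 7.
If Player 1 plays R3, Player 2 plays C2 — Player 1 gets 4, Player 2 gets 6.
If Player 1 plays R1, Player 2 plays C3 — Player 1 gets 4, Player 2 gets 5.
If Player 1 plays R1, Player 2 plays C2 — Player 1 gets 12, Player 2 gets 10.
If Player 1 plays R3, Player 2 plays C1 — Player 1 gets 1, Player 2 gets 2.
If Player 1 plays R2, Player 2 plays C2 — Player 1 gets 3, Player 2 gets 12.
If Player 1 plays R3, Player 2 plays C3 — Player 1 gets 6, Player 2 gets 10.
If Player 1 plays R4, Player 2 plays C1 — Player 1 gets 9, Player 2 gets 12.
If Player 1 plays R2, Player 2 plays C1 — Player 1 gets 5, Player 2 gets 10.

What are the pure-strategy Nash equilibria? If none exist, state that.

The pure Nash equilibria are (R1, C2); (R4, C1).

Player 1 against C1: payoffs 2, 5, 1, 9 → best response R4.
Player 1 against C2: payoffs 12, 3, 4, 11 → best response R1.
Player 1 against C3: payoffs 4, 10, 6, 8 → best response R2.
Player 1 against C4: payoffs 0, 5, 7, 4 → best response R3.
Player 2 against R1: payoffs 1, 10, 5, 3 → best response C2.
Player 2 against R2: payoffs 10, 12, 3, 0 → best response C2.
Player 2 against R3: payoffs 2, 6, 10, 7 → best response C3.
Player 2 against R4: payoffs 12, 4, 6, 1 → best response C1.
Mutual best responses: (R1, C2); (R4, C1).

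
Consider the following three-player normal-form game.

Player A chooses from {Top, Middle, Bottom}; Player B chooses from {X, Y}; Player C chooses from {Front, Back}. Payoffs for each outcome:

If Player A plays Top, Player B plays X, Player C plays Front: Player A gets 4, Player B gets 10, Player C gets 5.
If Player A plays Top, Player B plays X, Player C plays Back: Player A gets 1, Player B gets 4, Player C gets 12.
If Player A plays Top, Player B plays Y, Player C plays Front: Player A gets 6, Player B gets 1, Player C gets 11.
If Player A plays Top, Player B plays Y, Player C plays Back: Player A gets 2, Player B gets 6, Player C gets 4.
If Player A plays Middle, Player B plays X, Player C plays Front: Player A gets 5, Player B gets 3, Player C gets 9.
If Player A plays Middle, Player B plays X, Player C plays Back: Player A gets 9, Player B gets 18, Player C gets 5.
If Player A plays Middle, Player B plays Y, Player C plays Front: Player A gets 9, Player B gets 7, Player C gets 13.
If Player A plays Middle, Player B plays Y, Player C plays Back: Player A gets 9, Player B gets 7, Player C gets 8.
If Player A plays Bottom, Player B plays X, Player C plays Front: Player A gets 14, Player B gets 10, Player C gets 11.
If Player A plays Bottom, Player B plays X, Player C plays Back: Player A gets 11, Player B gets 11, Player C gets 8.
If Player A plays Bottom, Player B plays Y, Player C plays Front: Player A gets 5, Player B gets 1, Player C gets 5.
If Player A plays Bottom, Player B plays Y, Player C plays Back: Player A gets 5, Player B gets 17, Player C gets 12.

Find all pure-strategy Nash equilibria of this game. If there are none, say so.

(Top, X, Front): Player A can switch to Middle (4 → 5). Not NE.
(Top, X, Back): Player A can switch to Middle (1 → 9). Not NE.
(Top, Y, Front): Player A can switch to Middle (6 → 9). Not NE.
(Top, Y, Back): Player A can switch to Middle (2 → 9). Not NE.
(Middle, X, Front): Player A can switch to Bottom (5 → 14). Not NE.
(Middle, X, Back): Player A can switch to Bottom (9 → 11). Not NE.
(Middle, Y, Front): Player A gets 9, best alternative 6; Player B gets 7, best alternative 3; Player C gets 13, best alternative 8. No profitable deviation — NE.
(Middle, Y, Back): Player B can switch to X (7 → 18). Not NE.
(Bottom, X, Front): Player A gets 14, best alternative 5; Player B gets 10, best alternative 1; Player C gets 11, best alternative 8. No profitable deviation — NE.
(Bottom, X, Back): Player B can switch to Y (11 → 17). Not NE.
(Bottom, Y, Front): Player A can switch to Top (5 → 6). Not NE.
(Bottom, Y, Back): Player A can switch to Middle (5 → 9). Not NE.

(Middle, Y, Front) and (Bottom, X, Front)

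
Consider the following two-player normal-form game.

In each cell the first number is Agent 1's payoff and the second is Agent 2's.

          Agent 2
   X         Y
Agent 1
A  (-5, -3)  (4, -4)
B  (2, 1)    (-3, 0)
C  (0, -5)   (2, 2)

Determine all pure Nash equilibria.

(A, X): Agent 1 can switch to B (-5 → 2). Not NE.
(A, Y): Agent 2 can switch to X (-4 → -3). Not NE.
(B, X): Agent 1 gets 2, best alternative 0; Agent 2 gets 1, best alternative 0. No profitable deviation — NE.
(B, Y): Agent 1 can switch to A (-3 → 4). Not NE.
(C, X): Agent 1 can switch to B (0 → 2). Not NE.
(C, Y): Agent 1 can switch to A (2 → 4). Not NE.

Pure NE: (B, X)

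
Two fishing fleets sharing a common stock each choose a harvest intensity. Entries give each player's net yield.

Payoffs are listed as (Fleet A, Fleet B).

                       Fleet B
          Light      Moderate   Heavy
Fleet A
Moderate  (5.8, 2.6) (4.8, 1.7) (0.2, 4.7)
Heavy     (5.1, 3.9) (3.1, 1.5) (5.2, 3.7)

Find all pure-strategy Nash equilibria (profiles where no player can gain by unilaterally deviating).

none

Check each profile: it is a Nash equilibrium iff no player can strictly gain by switching unilaterally.
(Moderate, Light): Fleet B can switch to Heavy (2.6 → 4.7). Not NE.
(Moderate, Moderate): Fleet B can switch to Light (1.7 → 2.6). Not NE.
(Moderate, Heavy): Fleet A can switch to Heavy (0.2 → 5.2). Not NE.
(Heavy, Light): Fleet A can switch to Moderate (5.1 → 5.8). Not NE.
(Heavy, Moderate): Fleet A can switch to Moderate (3.1 → 4.8). Not NE.
(Heavy, Heavy): Fleet B can switch to Light (3.7 → 3.9). Not NE.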